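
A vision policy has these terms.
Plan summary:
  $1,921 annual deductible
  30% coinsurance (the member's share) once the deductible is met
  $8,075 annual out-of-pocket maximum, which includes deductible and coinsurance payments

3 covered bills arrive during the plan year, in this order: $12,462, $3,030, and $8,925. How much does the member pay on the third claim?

$2,082.70

Claim 1 ($12,462): deductible takes $1,921, $10,541 remains; coinsurance $10,541 × 30% = $3,162.30. Cost to member: $5,083.30. OOP to date $5,083.30.
Claim 2 ($3,030): deductible already satisfied, so member's share is 30% × $3,030 = $909. Member pays $909; OOP now $5,992.30.
Claim 3 ($8,925): deductible already satisfied, so member's share is 30% × $8,925 = $2,677.50. That would push OOP to $8,669.80, over the $8,075 cap, so member pays $8,075 − $5,992.30 = $2,082.70.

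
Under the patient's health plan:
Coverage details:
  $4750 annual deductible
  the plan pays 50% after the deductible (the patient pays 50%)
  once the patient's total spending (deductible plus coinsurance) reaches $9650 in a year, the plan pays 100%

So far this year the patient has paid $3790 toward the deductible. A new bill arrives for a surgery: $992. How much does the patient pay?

Deductible still to meet: $4750 − $3790 = $960.
After the $960 deductible portion, $992 − $960 = $32 is subject to coinsurance.
Patient's 50% share of $32 is $16.
Patient responsibility before any cap: $960 + $16 = $976.
Cumulative spending $3790 + $976 = $4766 stays under the $9650 maximum.

$976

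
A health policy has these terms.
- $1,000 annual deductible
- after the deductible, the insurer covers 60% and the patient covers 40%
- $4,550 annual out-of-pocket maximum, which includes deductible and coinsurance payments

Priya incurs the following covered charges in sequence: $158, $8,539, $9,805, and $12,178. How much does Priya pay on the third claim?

$471.20

Bill 1, $158: fully absorbed by the deductible. Patient owes $158 (running OOP $158).
Bill 2, $8,539: deductible takes $842, $7,697 remains; patient's 40% is $3,078.80. Cost to patient: $3,920.80. OOP to date $4,078.80.
Bill 3, $9,805: 40% coinsurance on $9,805 = $3,922. OOP would hit $8,000.80 > $4,550, so the cap limits the patient to $4,550 − $4,078.80 = $471.20.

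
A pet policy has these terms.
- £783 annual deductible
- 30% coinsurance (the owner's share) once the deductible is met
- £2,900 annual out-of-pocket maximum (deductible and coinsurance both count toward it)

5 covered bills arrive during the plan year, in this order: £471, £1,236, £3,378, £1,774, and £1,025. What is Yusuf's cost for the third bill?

£1,013.40

Claim 1 (£471): fully absorbed by the deductible. Cost to owner: £471. OOP to date £471.
Claim 2 (£1,236): £312 finishes the deductible; £924 goes to coinsurance; 30% of £924 = £277.20. Owner owes £589.20 (running OOP £1,060.20).
Claim 3 (£3,378): deductible met; 30% of £3,378 = £1,013.40. Cost to owner: £1,013.40. OOP to date £2,073.60.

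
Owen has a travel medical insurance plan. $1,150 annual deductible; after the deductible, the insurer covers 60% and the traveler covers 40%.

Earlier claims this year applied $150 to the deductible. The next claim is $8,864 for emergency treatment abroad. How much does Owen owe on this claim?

$4,145.60

Deductible still to meet: $1,150 − $150 = $1,000.
The remaining $7,864 (= $8,864 − $1,000) moves to coinsurance.
Coinsurance: $7,864 × 40% = $3,145.60.
So the traveler owes $1,000 + $3,145.60 = $4,145.60.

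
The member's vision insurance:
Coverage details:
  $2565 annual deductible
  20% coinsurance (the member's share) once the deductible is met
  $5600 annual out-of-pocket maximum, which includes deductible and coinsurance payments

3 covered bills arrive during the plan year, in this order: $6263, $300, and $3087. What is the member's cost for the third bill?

$617.40

Claim 1 ($6263): $2565 finishes the deductible; $3698 goes to coinsurance; member's 20% is $739.60. Cost to member: $3304.60. OOP to date $3304.60.
Claim 2 ($300): 20% coinsurance on $300 = $60. Member pays $60; OOP now $3364.60.
Claim 3 ($3087): 20% coinsurance on $3087 = $617.40. Member pays $617.40; OOP now $3982.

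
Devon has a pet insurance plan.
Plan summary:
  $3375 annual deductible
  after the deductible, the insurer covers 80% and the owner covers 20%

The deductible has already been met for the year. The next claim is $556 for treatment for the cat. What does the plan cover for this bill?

The deductible is already satisfied, so the full bill goes to coinsurance.
20% of $556 = $111.20 falls to the owner.
Insurer pays the balance: $556 − $111.20 = $444.80.

$444.80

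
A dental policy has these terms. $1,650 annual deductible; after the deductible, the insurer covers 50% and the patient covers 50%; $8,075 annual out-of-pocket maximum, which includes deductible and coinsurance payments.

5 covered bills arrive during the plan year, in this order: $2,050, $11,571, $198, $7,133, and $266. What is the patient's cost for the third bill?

$99

#1 ($2,050): deductible takes $1,650, $400 remains; coinsurance $400 × 50% = $200. Patient pays $1,850; OOP now $1,850.
#2 ($11,571): 50% coinsurance on $11,571 = $5,785.50. Cost to patient: $5,785.50. OOP to date $7,635.50.
#3 ($198): deductible already satisfied, so patient's share is 50% × $198 = $99. Patient pays $99; OOP now $7,734.50.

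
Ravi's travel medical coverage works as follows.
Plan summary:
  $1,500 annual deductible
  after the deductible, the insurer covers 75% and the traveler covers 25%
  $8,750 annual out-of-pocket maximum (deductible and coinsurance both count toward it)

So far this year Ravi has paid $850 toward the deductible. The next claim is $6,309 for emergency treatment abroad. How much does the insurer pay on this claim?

$4,244.25

$850 of the $1,500 deductible is already met, leaving $650.
After the $650 deductible portion, $6,309 − $650 = $5,659 is subject to coinsurance.
Coinsurance: $5,659 × 25% = $1,414.75.
Traveler responsibility before any cap: $650 + $1,414.75 = $2,064.75.
Total out-of-pocket so far would be $850 + $2,064.75 = $2,914.75, below the $8,750 cap — no reduction.
The insurer covers the remainder: $6,309 − $2,064.75 = $4,244.25.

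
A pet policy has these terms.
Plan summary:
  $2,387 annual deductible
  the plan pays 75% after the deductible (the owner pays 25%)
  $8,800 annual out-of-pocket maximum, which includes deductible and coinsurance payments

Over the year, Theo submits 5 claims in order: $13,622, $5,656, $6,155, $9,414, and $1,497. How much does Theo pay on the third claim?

Bill 1, $13,622: $2,387 to deductible, leaving $11,235; owner's 25% is $2,808.75. Cost to owner: $5,195.75. OOP to date $5,195.75.
Bill 2, $5,656: deductible met; 25% of $5,656 = $1,414. Cost to owner: $1,414. OOP to date $6,609.75.
Bill 3, $6,155: 25% coinsurance on $6,155 = $1,538.75. Cost to owner: $1,538.75. OOP to date $8,148.50.

$1,538.75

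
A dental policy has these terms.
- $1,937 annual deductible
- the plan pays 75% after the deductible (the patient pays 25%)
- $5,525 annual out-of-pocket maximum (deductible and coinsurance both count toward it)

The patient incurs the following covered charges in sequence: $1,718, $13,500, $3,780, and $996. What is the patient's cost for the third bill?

#1 ($1,718): fully absorbed by the deductible. Patient owes $1,718 (running OOP $1,718).
#2 ($13,500): $219 finishes the deductible; $13,281 goes to coinsurance; patient's 25% is $3,320.25. Cost to patient: $3,539.25. OOP to date $5,257.25.
#3 ($3,780): deductible met; 25% of $3,780 = $945. OOP would hit $6,202.25 > $5,525, so the cap limits the patient to $5,525 − $5,257.25 = $267.75.

$267.75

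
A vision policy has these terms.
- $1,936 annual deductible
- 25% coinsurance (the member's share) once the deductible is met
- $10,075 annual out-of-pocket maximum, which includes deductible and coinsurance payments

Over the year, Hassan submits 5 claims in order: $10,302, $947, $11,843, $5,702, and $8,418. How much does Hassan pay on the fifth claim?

Claim 1 ($10,302): $1,936 to deductible, leaving $8,366; member's 25% is $2,091.50. Member pays $4,027.50; OOP now $4,027.50.
Claim 2 ($947): deductible met; 25% of $947 = $236.75. Member pays $236.75; OOP now $4,264.25.
Claim 3 ($11,843): deductible met; 25% of $11,843 = $2,960.75. Member pays $2,960.75; OOP now $7,225.
Claim 4 ($5,702): 25% coinsurance on $5,702 = $1,425.50. Cost to member: $1,425.50. OOP to date $8,650.50.
Claim 5 ($8,418): deductible met; 25% of $8,418 = $2,104.50. That would push OOP to $10,755, over the $10,075 cap, so member pays $10,075 − $8,650.50 = $1,424.50.

$1,424.50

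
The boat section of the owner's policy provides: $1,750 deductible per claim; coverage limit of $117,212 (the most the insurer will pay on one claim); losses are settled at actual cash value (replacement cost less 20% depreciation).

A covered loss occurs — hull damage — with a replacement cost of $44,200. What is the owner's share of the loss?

$10,590

Actual cash value after 20% depreciation: $44,200 × 80% = $35,360.
Subtract the deductible: $35,360 − $1,750 = $33,610.
$33,610 is within the $117,212 limit, so the insurer pays $33,610.
Owner's share is the uncovered remainder: $44,200 − $33,610 = $10,590.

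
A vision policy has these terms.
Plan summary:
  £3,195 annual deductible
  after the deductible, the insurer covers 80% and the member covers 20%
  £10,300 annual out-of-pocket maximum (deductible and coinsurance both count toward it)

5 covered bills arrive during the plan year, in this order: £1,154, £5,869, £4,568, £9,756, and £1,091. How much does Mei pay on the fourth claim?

£1,951.20

Bill 1, £1,154: fully absorbed by the deductible. Member owes £1,154 (running OOP £1,154).
Bill 2, £5,869: £2,041 finishes the deductible; £3,828 goes to coinsurance; member's 20% is £765.60. Member pays £2,806.60; OOP now £3,960.60.
Bill 3, £4,568: 20% coinsurance on £4,568 = £913.60. Member pays £913.60; OOP now £4,874.20.
Bill 4, £9,756: deductible met; 20% of £9,756 = £1,951.20. Member pays £1,951.20; OOP now £6,825.40.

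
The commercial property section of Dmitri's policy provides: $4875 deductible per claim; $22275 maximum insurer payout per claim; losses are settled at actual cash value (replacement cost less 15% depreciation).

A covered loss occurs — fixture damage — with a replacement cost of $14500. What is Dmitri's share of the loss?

$7050

Actual cash value after 15% depreciation: $14500 × 85% = $12325.
Subtract the deductible: $12325 − $4875 = $7450.
That's under the $22275 cap, so the insurer reimburses the full $7450.
The business bears the rest of the original loss: $14500 − $7450 = $7050.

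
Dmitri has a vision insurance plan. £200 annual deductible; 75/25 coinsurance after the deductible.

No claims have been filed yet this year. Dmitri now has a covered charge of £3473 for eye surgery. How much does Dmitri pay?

£1018.25

Deductible not yet touched, so the first £200 of the bill goes to the deductible.
After the £200 deductible portion, £3473 − £200 = £3273 is subject to coinsurance.
Coinsurance: £3273 × 25% = £818.25.
So the member owes £200 + £818.25 = £1018.25.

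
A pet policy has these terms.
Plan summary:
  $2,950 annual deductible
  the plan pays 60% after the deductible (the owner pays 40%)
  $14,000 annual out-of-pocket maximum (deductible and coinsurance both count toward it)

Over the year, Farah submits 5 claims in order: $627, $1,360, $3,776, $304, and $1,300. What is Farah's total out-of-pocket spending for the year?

$4,716.80

#1 ($627): entire amount goes to the deductible. Owner pays $627; OOP now $627.
#2 ($1,360): entire amount goes to the deductible. Owner pays $1,360; OOP now $1,987.
#3 ($3,776): $963 finishes the deductible; $2,813 goes to coinsurance; 40% of $2,813 = $1,125.20. Owner owes $2,088.20 (running OOP $4,075.20).
#4 ($304): deductible met; 40% of $304 = $121.60. Owner owes $121.60 (running OOP $4,196.80).
#5 ($1,300): 40% coinsurance on $1,300 = $520. Owner pays $520; OOP now $4,716.80.
Total paid by the owner: $627 + $1,360 + $2,088.20 + $121.60 + $520 = $4,716.80.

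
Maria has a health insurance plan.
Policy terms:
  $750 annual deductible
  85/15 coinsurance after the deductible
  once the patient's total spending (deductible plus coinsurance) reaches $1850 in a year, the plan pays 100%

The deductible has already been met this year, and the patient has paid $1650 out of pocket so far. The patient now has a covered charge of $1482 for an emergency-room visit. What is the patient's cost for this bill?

With the deductible met, the entire $1482 is subject to coinsurance.
Coinsurance: $1482 × 15% = $222.30.
Adding $222.30 to the $1650 already spent would give $1872.30, which exceeds the $1850 cap; the patient pays just $1850 − $1650 = $200.

$200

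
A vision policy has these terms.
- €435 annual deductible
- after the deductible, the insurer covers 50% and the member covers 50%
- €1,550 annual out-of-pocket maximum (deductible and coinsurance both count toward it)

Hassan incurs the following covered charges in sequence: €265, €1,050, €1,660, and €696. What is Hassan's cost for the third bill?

€675

Claim 1 — €265: fully absorbed by the deductible. Member owes €265 (running OOP €265).
Claim 2 — €1,050: €170 finishes the deductible; €880 goes to coinsurance; 50% of €880 = €440. Cost to member: €610. OOP to date €875.
Claim 3 — €1,660: 50% coinsurance on €1,660 = €830. OOP would hit €1,705 > €1,550, so the cap limits the member to €1,550 − €875 = €675.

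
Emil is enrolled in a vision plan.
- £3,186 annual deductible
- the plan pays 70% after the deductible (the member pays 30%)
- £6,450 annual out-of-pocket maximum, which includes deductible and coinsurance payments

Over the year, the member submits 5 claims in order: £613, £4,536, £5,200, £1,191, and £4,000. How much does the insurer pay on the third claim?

£3,640

Claim 1 — £613: entire amount goes to the deductible. Cost to member: £613. OOP to date £613. Insurer: £613 − £613 = £0.
Claim 2 — £4,536: £2,573 finishes the deductible; £1,963 goes to coinsurance; coinsurance £1,963 × 30% = £588.90. Member owes £3,161.90 (running OOP £3,774.90). Insurer: £4,536 − £3,161.90 = £1,374.10.
Claim 3 — £5,200: 30% coinsurance on £5,200 = £1,560. Member owes £1,560 (running OOP £5,334.90). Insurer: £5,200 − £1,560 = £3,640.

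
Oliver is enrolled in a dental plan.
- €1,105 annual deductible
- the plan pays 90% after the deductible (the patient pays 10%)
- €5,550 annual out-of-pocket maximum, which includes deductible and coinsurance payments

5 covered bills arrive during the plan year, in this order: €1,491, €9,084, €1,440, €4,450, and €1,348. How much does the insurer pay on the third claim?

#1 (€1,491): €1,105 to deductible, leaving €386; coinsurance €386 × 10% = €38.60. Cost to patient: €1,143.60. OOP to date €1,143.60. Plan pays €1,491 − €1,143.60 = €347.40.
#2 (€9,084): deductible already satisfied, so patient's share is 10% × €9,084 = €908.40. Patient pays €908.40; OOP now €2,052. Insurer: €9,084 − €908.40 = €8,175.60.
#3 (€1,440): deductible already satisfied, so patient's share is 10% × €1,440 = €144. Patient owes €144 (running OOP €2,196). Plan pays €1,440 − €144 = €1,296.

€1,296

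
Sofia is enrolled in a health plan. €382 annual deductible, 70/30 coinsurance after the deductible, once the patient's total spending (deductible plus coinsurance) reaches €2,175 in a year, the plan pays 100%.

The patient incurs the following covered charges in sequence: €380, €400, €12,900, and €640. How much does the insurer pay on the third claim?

€11,226.40

#1 (€380): all of it applies to the deductible. Patient pays €380; OOP now €380. Insurer: €380 − €380 = €0.
#2 (€400): €2 finishes the deductible; €398 goes to coinsurance; coinsurance €398 × 30% = €119.40. Cost to patient: €121.40. OOP to date €501.40. Plan pays €400 − €121.40 = €278.60.
#3 (€12,900): deductible met; 30% of €12,900 = €3,870. Adding that to €501.40 gives €4,371.40, past the €2,175 cap; patient pays only €2,175 − €501.40 = €1,673.60. Plan pays €12,900 − €1,673.60 = €11,226.40.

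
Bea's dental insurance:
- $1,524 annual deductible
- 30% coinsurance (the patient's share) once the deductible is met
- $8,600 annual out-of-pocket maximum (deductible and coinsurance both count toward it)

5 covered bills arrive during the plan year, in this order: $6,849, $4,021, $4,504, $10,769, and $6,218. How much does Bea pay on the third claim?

Bill 1, $6,849: deductible takes $1,524, $5,325 remains; coinsurance $5,325 × 30% = $1,597.50. Patient pays $3,121.50; OOP now $3,121.50.
Bill 2, $4,021: deductible already satisfied, so patient's share is 30% × $4,021 = $1,206.30. Patient pays $1,206.30; OOP now $4,327.80.
Bill 3, $4,504: deductible already satisfied, so patient's share is 30% × $4,504 = $1,351.20. Patient pays $1,351.20; OOP now $5,679.

$1,351.20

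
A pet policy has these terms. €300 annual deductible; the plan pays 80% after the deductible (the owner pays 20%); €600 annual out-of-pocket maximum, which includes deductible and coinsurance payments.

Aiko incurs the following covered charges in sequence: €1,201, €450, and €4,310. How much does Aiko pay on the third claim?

Bill 1, €1,201: €300 to deductible, leaving €901; owner's 20% is €180.20. Owner pays €480.20; OOP now €480.20.
Bill 2, €450: deductible already satisfied, so owner's share is 20% × €450 = €90. Owner pays €90; OOP now €570.20.
Bill 3, €4,310: 20% coinsurance on €4,310 = €862. OOP would hit €1,432.20 > €600, so the cap limits the owner to €600 − €570.20 = €29.80.

€29.80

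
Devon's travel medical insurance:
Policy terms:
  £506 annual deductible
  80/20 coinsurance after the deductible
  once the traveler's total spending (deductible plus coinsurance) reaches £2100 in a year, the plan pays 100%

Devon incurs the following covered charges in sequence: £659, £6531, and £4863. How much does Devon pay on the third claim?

#1 (£659): deductible takes £506, £153 remains; traveler's 20% is £30.60. Traveler pays £536.60; OOP now £536.60.
#2 (£6531): deductible met; 20% of £6531 = £1306.20. Cost to traveler: £1306.20. OOP to date £1842.80.
#3 (£4863): deductible already satisfied, so traveler's share is 20% × £4863 = £972.60. OOP would hit £2815.40 > £2100, so the cap limits the traveler to £2100 − £1842.80 = £257.20.

£257.20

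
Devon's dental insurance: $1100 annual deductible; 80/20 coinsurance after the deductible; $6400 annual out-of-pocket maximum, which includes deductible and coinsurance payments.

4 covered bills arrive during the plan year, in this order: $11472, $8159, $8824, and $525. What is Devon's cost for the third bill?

Claim 1 ($11472): $1100 finishes the deductible; $10372 goes to coinsurance; coinsurance $10372 × 20% = $2074.40. Patient pays $3174.40; OOP now $3174.40.
Claim 2 ($8159): 20% coinsurance on $8159 = $1631.80. Cost to patient: $1631.80. OOP to date $4806.20.
Claim 3 ($8824): deductible already satisfied, so patient's share is 20% × $8824 = $1764.80. OOP would hit $6571 > $6400, so the cap limits the patient to $6400 − $4806.20 = $1593.80.

$1593.80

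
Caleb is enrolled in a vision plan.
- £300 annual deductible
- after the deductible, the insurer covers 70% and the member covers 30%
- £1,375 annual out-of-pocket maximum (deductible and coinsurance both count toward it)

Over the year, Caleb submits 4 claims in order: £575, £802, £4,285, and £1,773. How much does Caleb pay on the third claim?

Claim 1 — £575: deductible takes £300, £275 remains; coinsurance £275 × 30% = £82.50. Member pays £382.50; OOP now £382.50.
Claim 2 — £802: 30% coinsurance on £802 = £240.60. Member pays £240.60; OOP now £623.10.
Claim 3 — £4,285: deductible already satisfied, so member's share is 30% × £4,285 = £1,285.50. That would push OOP to £1,908.60, over the £1,375 cap, so member pays £1,375 − £623.10 = £751.90.

£751.90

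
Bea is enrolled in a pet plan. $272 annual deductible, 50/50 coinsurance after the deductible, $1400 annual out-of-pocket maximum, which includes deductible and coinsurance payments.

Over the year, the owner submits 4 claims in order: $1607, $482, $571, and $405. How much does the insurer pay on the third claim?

Claim 1 ($1607): $272 finishes the deductible; $1335 goes to coinsurance; 50% of $1335 = $667.50. Owner pays $939.50; OOP now $939.50. Insurer: $1607 − $939.50 = $667.50.
Claim 2 ($482): deductible met; 50% of $482 = $241. Owner owes $241 (running OOP $1180.50). Plan pays $482 − $241 = $241.
Claim 3 ($571): 50% coinsurance on $571 = $285.50. That would push OOP to $1466, over the $1400 cap, so owner pays $1400 − $1180.50 = $219.50. Plan pays $571 − $219.50 = $351.50.

$351.50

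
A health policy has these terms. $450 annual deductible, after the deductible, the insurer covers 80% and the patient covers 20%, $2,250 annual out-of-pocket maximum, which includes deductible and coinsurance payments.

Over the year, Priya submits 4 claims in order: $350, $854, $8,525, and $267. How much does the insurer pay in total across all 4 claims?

Claim 1 ($350): all of it applies to the deductible. Patient owes $350 (running OOP $350). Insurer: $350 − $350 = $0.
Claim 2 ($854): $100 to deductible, leaving $754; patient's 20% is $150.80. Patient owes $250.80 (running OOP $600.80). Insurer: $854 − $250.80 = $603.20.
Claim 3 ($8,525): deductible already satisfied, so patient's share is 20% × $8,525 = $1,705. That would push OOP to $2,305.80, over the $2,250 cap, so patient pays $2,250 − $600.80 = $1,649.20. Insurer: $8,525 − $1,649.20 = $6,875.80.
Claim 4 ($267): deductible already satisfied, so patient's share is 20% × $267 = $53.40. Adding that to $2,250 gives $2,303.40, past the $2,250 cap; patient pays only $2,250 − $2,250 = $0. Insurer: $267 − $0 = $267.
Insurer total: $0 + $603.20 + $6,875.80 + $267 = $7,746.

$7,746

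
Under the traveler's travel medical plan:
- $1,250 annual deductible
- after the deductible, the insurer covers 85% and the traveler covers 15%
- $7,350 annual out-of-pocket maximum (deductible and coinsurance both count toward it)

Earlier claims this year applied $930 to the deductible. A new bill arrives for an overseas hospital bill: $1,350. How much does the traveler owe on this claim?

$474.50

Deductible still to meet: $1,250 − $930 = $320.
The remaining $1,030 (= $1,350 − $320) moves to coinsurance.
Traveler's 15% share of $1,030 is $154.50.
Traveler responsibility before any cap: $320 + $154.50 = $474.50.
Year-to-date out-of-pocket becomes $930 + $474.50 = $1,404.50, still under the $7,350 maximum, so no cap applies.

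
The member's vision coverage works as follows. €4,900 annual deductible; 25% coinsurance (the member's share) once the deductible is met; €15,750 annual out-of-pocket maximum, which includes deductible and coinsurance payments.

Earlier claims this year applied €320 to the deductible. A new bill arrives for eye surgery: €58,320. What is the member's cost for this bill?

Remaining deductible: €4,900 − €320 = €4,580.
The remaining €53,740 (= €58,320 − €4,580) moves to coinsurance.
Coinsurance: €53,740 × 25% = €13,435.
So the member owes €4,580 + €13,435 = €18,015 before any cap.
Year-to-date out-of-pocket would reach €320 + €18,015 = €18,335, above the €15,750 maximum, so the member pays only €15,750 − €320 = €15,430.

€15,430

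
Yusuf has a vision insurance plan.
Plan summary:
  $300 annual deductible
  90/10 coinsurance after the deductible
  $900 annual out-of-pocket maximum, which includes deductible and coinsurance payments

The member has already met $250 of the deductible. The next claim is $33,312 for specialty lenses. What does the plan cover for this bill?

$32,662

Deductible still to meet: $300 − $250 = $50.
The remaining $33,262 (= $33,312 − $50) moves to coinsurance.
Member's 10% share of $33,262 is $3,326.20.
That puts the member's cost at $50 + $3,326.20 = $3,376.20 before any cap.
Adding $3,376.20 to the $250 already spent would give $3,626.20, which exceeds the $900 cap; the member pays just $900 − $250 = $650.
Insurer pays the balance: $33,312 − $650 = $32,662.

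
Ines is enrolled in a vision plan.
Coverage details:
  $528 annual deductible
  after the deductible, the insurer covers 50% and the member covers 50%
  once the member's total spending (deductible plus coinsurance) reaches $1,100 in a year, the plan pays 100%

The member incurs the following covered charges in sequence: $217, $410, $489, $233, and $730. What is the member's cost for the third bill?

#1 ($217): entire amount goes to the deductible. Cost to member: $217. OOP to date $217.
#2 ($410): deductible takes $311, $99 remains; coinsurance $99 × 50% = $49.50. Member owes $360.50 (running OOP $577.50).
#3 ($489): deductible already satisfied, so member's share is 50% × $489 = $244.50. Member pays $244.50; OOP now $822.

$244.50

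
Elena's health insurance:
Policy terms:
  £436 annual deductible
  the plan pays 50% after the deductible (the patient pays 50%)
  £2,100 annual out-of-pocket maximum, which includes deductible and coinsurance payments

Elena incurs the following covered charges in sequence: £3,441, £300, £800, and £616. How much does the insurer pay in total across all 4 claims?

#1 (£3,441): deductible takes £436, £3,005 remains; coinsurance £3,005 × 50% = £1,502.50. Patient owes £1,938.50 (running OOP £1,938.50). Insurer: £3,441 − £1,938.50 = £1,502.50.
#2 (£300): deductible already satisfied, so patient's share is 50% × £300 = £150. Patient pays £150; OOP now £2,088.50. Insurer: £300 − £150 = £150.
#3 (£800): deductible already satisfied, so patient's share is 50% × £800 = £400. That would push OOP to £2,488.50, over the £2,100 cap, so patient pays £2,100 − £2,088.50 = £11.50. Plan pays £800 − £11.50 = £788.50.
#4 (£616): 50% coinsurance on £616 = £308. Adding that to £2,100 gives £2,408, past the £2,100 cap; patient pays only £2,100 − £2,100 = £0. Insurer: £616 − £0 = £616.
Insurer total = bills − patient's total = £5,157 − £2,100 = £3,057.

£3,057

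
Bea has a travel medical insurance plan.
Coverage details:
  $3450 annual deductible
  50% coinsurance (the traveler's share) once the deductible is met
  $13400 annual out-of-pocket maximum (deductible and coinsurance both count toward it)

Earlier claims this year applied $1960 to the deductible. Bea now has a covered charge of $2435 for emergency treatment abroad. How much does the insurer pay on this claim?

Deductible still to meet: $3450 − $1960 = $1490.
The remaining $945 (= $2435 − $1490) moves to coinsurance.
Coinsurance: $945 × 50% = $472.50.
That puts the traveler's cost at $1490 + $472.50 = $1962.50 before any cap.
Year-to-date out-of-pocket becomes $1960 + $1962.50 = $3922.50, still under the $13400 maximum, so no cap applies.
The plan picks up $2435 − $1962.50 = $472.50.

$472.50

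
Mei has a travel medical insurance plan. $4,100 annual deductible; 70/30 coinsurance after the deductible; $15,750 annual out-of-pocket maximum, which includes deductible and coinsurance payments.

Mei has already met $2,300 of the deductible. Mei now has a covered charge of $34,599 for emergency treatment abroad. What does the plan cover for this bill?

Remaining deductible: $4,100 − $2,300 = $1,800.
That leaves $34,599 − $1,800 = $32,799 for coinsurance.
Coinsurance: $32,799 × 30% = $9,839.70.
Traveler responsibility before any cap: $1,800 + $9,839.70 = $11,639.70.
Cumulative spending $2,300 + $11,639.70 = $13,939.70 stays under the $15,750 maximum.
The insurer covers the remainder: $34,599 − $11,639.70 = $22,959.30.

$22,959.30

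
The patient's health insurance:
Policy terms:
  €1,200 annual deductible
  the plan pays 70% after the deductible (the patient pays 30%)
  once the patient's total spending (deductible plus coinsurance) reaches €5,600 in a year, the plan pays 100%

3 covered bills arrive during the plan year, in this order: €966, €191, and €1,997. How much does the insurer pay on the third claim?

€1,367.80

Claim 1 — €966: all of it applies to the deductible. Patient owes €966 (running OOP €966). Plan pays €966 − €966 = €0.
Claim 2 — €191: fully absorbed by the deductible. Patient owes €191 (running OOP €1,157). Insurer: €191 − €191 = €0.
Claim 3 — €1,997: deductible takes €43, €1,954 remains; coinsurance €1,954 × 30% = €586.20. Cost to patient: €629.20. OOP to date €1,786.20. Plan pays €1,997 − €629.20 = €1,367.80.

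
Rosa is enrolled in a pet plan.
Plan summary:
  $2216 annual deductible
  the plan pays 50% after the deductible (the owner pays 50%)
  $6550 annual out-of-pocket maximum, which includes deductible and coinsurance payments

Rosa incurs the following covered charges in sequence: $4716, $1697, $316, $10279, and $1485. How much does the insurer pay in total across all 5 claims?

Claim 1 — $4716: deductible takes $2216, $2500 remains; 50% of $2500 = $1250. Owner pays $3466; OOP now $3466. Plan pays $4716 − $3466 = $1250.
Claim 2 — $1697: deductible met; 50% of $1697 = $848.50. Cost to owner: $848.50. OOP to date $4314.50. Plan pays $1697 − $848.50 = $848.50.
Claim 3 — $316: deductible met; 50% of $316 = $158. Owner owes $158 (running OOP $4472.50). Insurer: $316 − $158 = $158.
Claim 4 — $10279: 50% coinsurance on $10279 = $5139.50. Adding that to $4472.50 gives $9612, past the $6550 cap; owner pays only $6550 − $4472.50 = $2077.50. Insurer: $10279 − $2077.50 = $8201.50.
Claim 5 — $1485: deductible met; 50% of $1485 = $742.50. That would push OOP to $7292.50, over the $6550 cap, so owner pays $6550 − $6550 = $0. Plan pays $1485 − $0 = $1485.
Insurer total = bills − owner's total = $18493 − $6550 = $11943.

$11943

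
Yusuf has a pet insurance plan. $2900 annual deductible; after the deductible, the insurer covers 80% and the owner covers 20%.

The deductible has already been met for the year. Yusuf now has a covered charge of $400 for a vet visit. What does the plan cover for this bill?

$320

With the deductible met, the entire $400 is subject to coinsurance.
Owner's 20% share of $400 is $80.
The insurer covers the remainder: $400 − $80 = $320.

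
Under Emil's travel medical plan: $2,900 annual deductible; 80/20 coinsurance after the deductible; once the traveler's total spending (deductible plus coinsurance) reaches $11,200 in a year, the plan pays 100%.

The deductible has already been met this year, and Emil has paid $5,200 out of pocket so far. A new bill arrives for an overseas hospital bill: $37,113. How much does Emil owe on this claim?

$6,000

The deductible is already satisfied, so the full bill goes to coinsurance.
Coinsurance: $37,113 × 20% = $7,422.60.
That would bring total out-of-pocket to $12,622.60, past the $11,200 cap. The traveler is capped at $11,200 − $5,200 = $6,000 on this claim.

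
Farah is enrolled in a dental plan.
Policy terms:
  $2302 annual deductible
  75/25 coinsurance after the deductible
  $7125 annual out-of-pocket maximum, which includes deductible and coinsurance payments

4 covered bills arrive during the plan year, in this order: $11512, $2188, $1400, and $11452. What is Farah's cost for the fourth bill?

$1623.50

Claim 1 ($11512): $2302 to deductible, leaving $9210; coinsurance $9210 × 25% = $2302.50. Cost to patient: $4604.50. OOP to date $4604.50.
Claim 2 ($2188): deductible met; 25% of $2188 = $547. Patient pays $547; OOP now $5151.50.
Claim 3 ($1400): deductible met; 25% of $1400 = $350. Cost to patient: $350. OOP to date $5501.50.
Claim 4 ($11452): deductible met; 25% of $11452 = $2863. Adding that to $5501.50 gives $8364.50, past the $7125 cap; patient pays only $7125 − $5501.50 = $1623.50.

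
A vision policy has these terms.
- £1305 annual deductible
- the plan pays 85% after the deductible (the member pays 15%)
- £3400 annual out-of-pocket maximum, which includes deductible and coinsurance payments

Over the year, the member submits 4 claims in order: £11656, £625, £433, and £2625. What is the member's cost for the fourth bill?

£383.65

Bill 1, £11656: £1305 to deductible, leaving £10351; coinsurance £10351 × 15% = £1552.65. Member pays £2857.65; OOP now £2857.65.
Bill 2, £625: 15% coinsurance on £625 = £93.75. Member owes £93.75 (running OOP £2951.40).
Bill 3, £433: deductible met; 15% of £433 = £64.95. Member pays £64.95; OOP now £3016.35.
Bill 4, £2625: deductible already satisfied, so member's share is 15% × £2625 = £393.75. That would push OOP to £3410.10, over the £3400 cap, so member pays £3400 − £3016.35 = £383.65.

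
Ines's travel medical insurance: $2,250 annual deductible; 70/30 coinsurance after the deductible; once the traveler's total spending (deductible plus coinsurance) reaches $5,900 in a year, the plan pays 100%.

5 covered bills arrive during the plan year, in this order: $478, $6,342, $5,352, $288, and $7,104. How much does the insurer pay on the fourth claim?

Claim 1 ($478): fully absorbed by the deductible. Cost to traveler: $478. OOP to date $478. Insurer: $478 − $478 = $0.
Claim 2 ($6,342): $1,772 to deductible, leaving $4,570; coinsurance $4,570 × 30% = $1,371. Traveler pays $3,143; OOP now $3,621. Plan pays $6,342 − $3,143 = $3,199.
Claim 3 ($5,352): deductible already satisfied, so traveler's share is 30% × $5,352 = $1,605.60. Cost to traveler: $1,605.60. OOP to date $5,226.60. Insurer: $5,352 − $1,605.60 = $3,746.40.
Claim 4 ($288): deductible already satisfied, so traveler's share is 30% × $288 = $86.40. Traveler pays $86.40; OOP now $5,313. Insurer: $288 − $86.40 = $201.60.

$201.60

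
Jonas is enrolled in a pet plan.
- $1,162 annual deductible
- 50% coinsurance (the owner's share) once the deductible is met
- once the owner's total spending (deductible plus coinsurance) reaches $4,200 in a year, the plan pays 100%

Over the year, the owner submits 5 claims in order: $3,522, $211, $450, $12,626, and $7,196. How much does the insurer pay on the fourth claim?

$11,098.50

#1 ($3,522): deductible takes $1,162, $2,360 remains; 50% of $2,360 = $1,180. Owner owes $2,342 (running OOP $2,342). Plan pays $3,522 − $2,342 = $1,180.
#2 ($211): deductible met; 50% of $211 = $105.50. Owner pays $105.50; OOP now $2,447.50. Plan pays $211 − $105.50 = $105.50.
#3 ($450): deductible met; 50% of $450 = $225. Owner owes $225 (running OOP $2,672.50). Insurer: $450 − $225 = $225.
#4 ($12,626): deductible met; 50% of $12,626 = $6,313. Adding that to $2,672.50 gives $8,985.50, past the $4,200 cap; owner pays only $4,200 − $2,672.50 = $1,527.50. Insurer: $12,626 − $1,527.50 = $11,098.50.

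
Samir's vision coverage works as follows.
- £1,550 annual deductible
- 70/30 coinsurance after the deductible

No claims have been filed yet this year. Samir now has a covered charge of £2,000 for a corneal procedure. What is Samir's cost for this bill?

Deductible not yet touched, so the first £1,550 of the bill goes to the deductible.
That leaves £2,000 − £1,550 = £450 for coinsurance.
30% of £450 = £135 falls to the member.
That puts the member's cost at £1,550 + £135 = £1,685.

£1,685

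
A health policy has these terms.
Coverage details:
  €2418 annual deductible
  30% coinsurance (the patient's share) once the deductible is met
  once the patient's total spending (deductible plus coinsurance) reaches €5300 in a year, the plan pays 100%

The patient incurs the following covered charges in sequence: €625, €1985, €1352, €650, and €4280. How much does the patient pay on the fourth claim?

€195

Claim 1 — €625: all of it applies to the deductible. Patient owes €625 (running OOP €625).
Claim 2 — €1985: €1793 to deductible, leaving €192; 30% of €192 = €57.60. Patient owes €1850.60 (running OOP €2475.60).
Claim 3 — €1352: deductible already satisfied, so patient's share is 30% × €1352 = €405.60. Patient pays €405.60; OOP now €2881.20.
Claim 4 — €650: deductible already satisfied, so patient's share is 30% × €650 = €195. Patient owes €195 (running OOP €3076.20).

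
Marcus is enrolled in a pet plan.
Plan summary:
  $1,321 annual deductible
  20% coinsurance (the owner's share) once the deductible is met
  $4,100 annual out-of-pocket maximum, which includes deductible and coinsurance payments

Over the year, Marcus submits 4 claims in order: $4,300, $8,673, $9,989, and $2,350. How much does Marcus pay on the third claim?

#1 ($4,300): $1,321 to deductible, leaving $2,979; coinsurance $2,979 × 20% = $595.80. Cost to owner: $1,916.80. OOP to date $1,916.80.
#2 ($8,673): 20% coinsurance on $8,673 = $1,734.60. Owner owes $1,734.60 (running OOP $3,651.40).
#3 ($9,989): deductible already satisfied, so owner's share is 20% × $9,989 = $1,997.80. OOP would hit $5,649.20 > $4,100, so the cap limits the owner to $4,100 − $3,651.40 = $448.60.

$448.60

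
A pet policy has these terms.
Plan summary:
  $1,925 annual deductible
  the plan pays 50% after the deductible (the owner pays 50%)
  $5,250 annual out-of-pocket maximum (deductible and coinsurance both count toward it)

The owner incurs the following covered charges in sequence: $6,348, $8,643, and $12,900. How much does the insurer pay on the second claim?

$7,529.50

Claim 1 ($6,348): $1,925 finishes the deductible; $4,423 goes to coinsurance; 50% of $4,423 = $2,211.50. Cost to owner: $4,136.50. OOP to date $4,136.50. Insurer: $6,348 − $4,136.50 = $2,211.50.
Claim 2 ($8,643): deductible already satisfied, so owner's share is 50% × $8,643 = $4,321.50. OOP would hit $8,458 > $5,250, so the cap limits the owner to $5,250 − $4,136.50 = $1,113.50. Insurer: $8,643 − $1,113.50 = $7,529.50.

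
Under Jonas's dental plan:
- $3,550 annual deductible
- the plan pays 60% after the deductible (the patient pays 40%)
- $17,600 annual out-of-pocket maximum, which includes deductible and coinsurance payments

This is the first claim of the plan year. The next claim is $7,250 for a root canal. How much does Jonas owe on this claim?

$5,030

Nothing has been paid toward the $3,550 deductible, so the first $3,550 of this charge is applied there.
The remaining $3,700 (= $7,250 − $3,550) moves to coinsurance.
Patient's 40% share of $3,700 is $1,480.
That puts the patient's cost at $3,550 + $1,480 = $5,030 before any cap.
Total out-of-pocket so far would be $0 + $5,030 = $5,030, below the $17,600 cap — no reduction.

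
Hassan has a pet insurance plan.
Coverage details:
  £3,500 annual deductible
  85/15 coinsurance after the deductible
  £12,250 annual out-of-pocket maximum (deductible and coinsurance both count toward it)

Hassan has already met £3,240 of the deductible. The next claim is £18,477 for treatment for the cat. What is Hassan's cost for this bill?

Deductible still to meet: £3,500 − £3,240 = £260.
The remaining £18,217 (= £18,477 − £260) moves to coinsurance.
15% of £18,217 = £2,732.55 falls to the owner.
Owner responsibility before any cap: £260 + £2,732.55 = £2,992.55.
Total out-of-pocket so far would be £3,240 + £2,992.55 = £6,232.55, below the £12,250 cap — no reduction.

£2,992.55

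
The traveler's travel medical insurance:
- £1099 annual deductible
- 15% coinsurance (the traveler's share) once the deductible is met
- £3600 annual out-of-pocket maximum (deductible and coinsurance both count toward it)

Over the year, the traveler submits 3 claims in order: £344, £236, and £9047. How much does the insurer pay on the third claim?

#1 (£344): fully absorbed by the deductible. Traveler pays £344; OOP now £344. Insurer: £344 − £344 = £0.
#2 (£236): all of it applies to the deductible. Traveler owes £236 (running OOP £580). Plan pays £236 − £236 = £0.
#3 (£9047): £519 finishes the deductible; £8528 goes to coinsurance; coinsurance £8528 × 15% = £1279.20. Cost to traveler: £1798.20. OOP to date £2378.20. Insurer: £9047 − £1798.20 = £7248.80.

£7248.80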